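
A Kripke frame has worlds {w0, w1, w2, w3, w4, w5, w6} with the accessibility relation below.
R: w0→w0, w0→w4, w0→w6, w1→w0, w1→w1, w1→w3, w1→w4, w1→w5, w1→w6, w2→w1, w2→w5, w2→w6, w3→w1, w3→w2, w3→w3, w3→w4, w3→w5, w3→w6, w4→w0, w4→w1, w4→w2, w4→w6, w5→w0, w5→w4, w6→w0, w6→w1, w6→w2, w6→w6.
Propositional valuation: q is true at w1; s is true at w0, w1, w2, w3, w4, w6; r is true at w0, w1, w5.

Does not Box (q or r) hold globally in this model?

Let φ = not Box (q or r). Evaluate φ at each world:
  w0 (successors {w0, w4, w6}): φ is true.
  w1 (successors {w0, w1, w3, w4, w5, w6}): φ is true.
  w2 (successors {w1, w5, w6}): φ is true.
  w3 (successors {w1, w2, w3, w4, w5, w6}): φ is true.
  w4 (successors {w0, w1, w2, w6}): φ is true.
  w5 (successors {w0, w4}): φ is true.
  w6 (successors {w0, w1, w2, w6}): φ is true.
For instance, at w4:
  At w4: Box (q or r) is false, so not Box (q or r) is true.
    At w4: Box (q or r) requires q or r at every successor {w0, w1, w2, w6}.
      q or r fails at w2, so Box (q or r) is false at w4.

Yes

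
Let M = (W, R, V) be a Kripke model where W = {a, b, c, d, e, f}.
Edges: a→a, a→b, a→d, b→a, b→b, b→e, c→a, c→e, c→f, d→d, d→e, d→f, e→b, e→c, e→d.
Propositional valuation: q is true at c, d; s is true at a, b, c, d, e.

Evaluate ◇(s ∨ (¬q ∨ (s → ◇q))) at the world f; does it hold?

No

At f: no accessible worlds, so ◇(s ∨ (¬q ∨ (s → ◇q))) is false.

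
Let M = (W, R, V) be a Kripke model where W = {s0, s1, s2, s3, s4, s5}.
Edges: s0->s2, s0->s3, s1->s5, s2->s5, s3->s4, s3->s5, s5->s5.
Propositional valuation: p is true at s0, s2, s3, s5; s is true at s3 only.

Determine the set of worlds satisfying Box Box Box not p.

Recall that Box ψ holds at a world iff ψ holds at every accessible world, and Dia ψ holds iff ψ holds at some accessible world.
Let φ = Box Box Box not p. Evaluate φ at each world:
  s0 (successors {s2, s3}): φ is false.
  s1 (successors {s5}): φ is false.
  s2 (successors {s5}): φ is false.
  s3 (successors {s4, s5}): φ is false.
  s4 (successors ∅): φ is true.
  s5 (successors {s5}): φ is false.
For instance, at s2:
  At s2: Box Box Box not p requires Box Box not p at every successor {s5}.
    Box Box not p fails at s5, so Box Box Box not p is false at s2.
      At s5: Box Box not p requires Box not p at every successor {s5}.
        Box not p fails at s5, so Box Box not p is false at s5.
Satisfying worlds: {s4}

s4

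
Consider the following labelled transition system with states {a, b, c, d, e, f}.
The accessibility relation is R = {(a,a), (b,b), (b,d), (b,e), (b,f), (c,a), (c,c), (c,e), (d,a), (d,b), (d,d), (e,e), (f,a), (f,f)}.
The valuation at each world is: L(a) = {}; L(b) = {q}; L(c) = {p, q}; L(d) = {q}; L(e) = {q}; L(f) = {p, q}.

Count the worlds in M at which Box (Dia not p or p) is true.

6

Recall that Box ψ holds at a world iff ψ holds at every accessible world, and Dia ψ holds iff ψ holds at some accessible world.
Let φ = Box (Dia not p or p). Evaluate φ at each world:
  a (successors {a}): φ is true.
  b (successors {b, d, e, f}): φ is true.
  c (successors {a, c, e}): φ is true.
  d (successors {a, b, d}): φ is true.
  e (successors {e}): φ is true.
  f (successors {a, f}): φ is true.
For instance, at b:
  At b: Box (Dia not p or p) requires Dia not p or p at every successor {b, d, e, f}.
    At b: Dia not p or p is true.
    At d: Dia not p or p is true.
    At e: Dia not p or p is true.
    At f: Dia not p or p is true.
  So Box (Dia not p or p) is true at b.
Satisfying worlds: {a, b, c, d, e, f}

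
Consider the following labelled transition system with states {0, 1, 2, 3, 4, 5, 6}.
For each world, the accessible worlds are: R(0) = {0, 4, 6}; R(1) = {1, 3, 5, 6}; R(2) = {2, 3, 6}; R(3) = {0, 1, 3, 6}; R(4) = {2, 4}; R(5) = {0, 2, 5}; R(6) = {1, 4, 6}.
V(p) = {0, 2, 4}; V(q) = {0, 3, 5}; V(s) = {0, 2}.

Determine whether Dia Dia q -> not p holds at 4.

No

Recall that Dia ψ holds at a world iff ψ holds at some accessible world.
At 4: Dia Dia q is true, not p is false, so Dia Dia q -> not p is false.
  At 4: Dia Dia q requires Dia q at some successor in {2, 4}.
    Dia q holds at 2, so Dia Dia q is true at 4.
      At 2: Dia q requires q at some successor in {2, 3, 6}.
        q holds at 3, so Dia q is true at 2.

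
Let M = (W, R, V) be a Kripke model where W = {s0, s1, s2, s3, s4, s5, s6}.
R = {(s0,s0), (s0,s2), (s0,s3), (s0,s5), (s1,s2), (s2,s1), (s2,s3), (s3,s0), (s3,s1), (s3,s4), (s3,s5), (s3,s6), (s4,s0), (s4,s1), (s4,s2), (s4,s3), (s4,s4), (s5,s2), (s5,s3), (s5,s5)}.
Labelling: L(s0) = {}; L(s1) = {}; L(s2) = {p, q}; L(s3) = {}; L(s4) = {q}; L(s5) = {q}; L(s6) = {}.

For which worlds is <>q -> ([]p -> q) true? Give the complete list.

Let φ = <>q -> ([]p -> q). Evaluate φ at each world:
  s0 (successors {s0, s2, s3, s5}): φ is true.
  s1 (successors {s2}): φ is false.
  s2 (successors {s1, s3}): φ is true.
  s3 (successors {s0, s1, s4, s5, s6}): φ is true.
  s4 (successors {s0, s1, s2, s3, s4}): φ is true.
  s5 (successors {s2, s3, s5}): φ is true.
  s6 (successors ∅): φ is true.
For instance, at s2:
  At s2: <>q is false, []p -> q is true, so <>q -> ([]p -> q) is true.
    At s2: <>q requires q at some successor in {s1, s3}.
      At s1: q is false.
      At s3: q is false.
    So <>q is false at s2.
    At s2: []p is false, q is true, so []p -> q is true.
      At s2: []p requires p at every successor {s1, s3}.
        p fails at s1, so []p is false at s2.
Satisfying worlds: {s0, s2, s3, s4, s5, s6}

s0, s2, s3, s4, s5, s6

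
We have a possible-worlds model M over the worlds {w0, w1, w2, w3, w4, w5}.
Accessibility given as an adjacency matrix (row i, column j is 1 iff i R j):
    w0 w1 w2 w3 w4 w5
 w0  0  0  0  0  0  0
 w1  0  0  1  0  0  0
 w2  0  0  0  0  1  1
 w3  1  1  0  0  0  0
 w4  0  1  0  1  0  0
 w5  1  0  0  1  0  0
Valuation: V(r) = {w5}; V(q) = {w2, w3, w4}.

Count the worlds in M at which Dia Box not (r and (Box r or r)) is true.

Recall that Box ψ holds at a world iff ψ holds at every accessible world, and Dia ψ holds iff ψ holds at some accessible world.
Let φ = Dia Box not (r and (Box r or r)). Evaluate φ at each world:
  w0 (successors ∅): φ is false.
  w1 (successors {w2}): φ is false.
  w2 (successors {w4, w5}): φ is true.
  w3 (successors {w0, w1}): φ is true.
  w4 (successors {w1, w3}): φ is true.
  w5 (successors {w0, w3}): φ is true.
For instance, at w3:
  At w3: Dia Box not (r and (Box r or r)) requires Box not (r and (Box r or r)) at some successor in {w0, w1}.
    Box not (r and (Box r or r)) holds at w0, so Dia Box not (r and (Box r or r)) is true at w3.
      At w0: no accessible worlds, so Box not (r and (Box r or r)) holds vacuously.
Satisfying worlds: {w2, w3, w4, w5}

4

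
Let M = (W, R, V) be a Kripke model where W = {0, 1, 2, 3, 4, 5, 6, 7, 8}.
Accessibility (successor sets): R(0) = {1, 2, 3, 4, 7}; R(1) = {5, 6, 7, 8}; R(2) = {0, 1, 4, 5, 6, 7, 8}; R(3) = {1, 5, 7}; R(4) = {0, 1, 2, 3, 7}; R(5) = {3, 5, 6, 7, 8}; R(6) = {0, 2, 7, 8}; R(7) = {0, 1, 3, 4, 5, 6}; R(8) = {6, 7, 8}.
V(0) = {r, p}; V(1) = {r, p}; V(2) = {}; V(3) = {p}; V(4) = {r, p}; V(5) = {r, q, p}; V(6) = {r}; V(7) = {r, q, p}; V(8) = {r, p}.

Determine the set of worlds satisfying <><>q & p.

0, 1, 3, 4, 5, 7, 8

Let φ = <><>q & p. Evaluate φ at each world:
  0 (successors {1, 2, 3, 4, 7}): φ is true.
  1 (successors {5, 6, 7, 8}): φ is true.
  2 (successors {0, 1, 4, 5, 6, 7, 8}): φ is false.
  3 (successors {1, 5, 7}): φ is true.
  4 (successors {0, 1, 2, 3, 7}): φ is true.
  5 (successors {3, 5, 6, 7, 8}): φ is true.
  6 (successors {0, 2, 7, 8}): φ is false.
  7 (successors {0, 1, 3, 4, 5, 6}): φ is true.
  8 (successors {6, 7, 8}): φ is true.
For instance, at 6:
  At 6: <><>q is true, p is false, so <><>q & p is false.
    At 6: <><>q requires <>q at some successor in {0, 2, 7, 8}.
      <>q holds at 0, so <><>q is true at 6.
Satisfying worlds: {0, 1, 3, 4, 5, 7, 8}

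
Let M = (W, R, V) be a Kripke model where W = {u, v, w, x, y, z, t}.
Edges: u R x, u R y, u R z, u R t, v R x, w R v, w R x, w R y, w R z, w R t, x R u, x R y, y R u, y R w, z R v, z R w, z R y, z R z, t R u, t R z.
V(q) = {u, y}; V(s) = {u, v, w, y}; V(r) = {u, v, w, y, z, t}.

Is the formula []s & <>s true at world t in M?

Recall that []ψ holds at a world iff ψ holds at every accessible world, and <>ψ holds iff ψ holds at some accessible world.
At t: []s is false, <>s is true, so []s & <>s is false.
  At t: []s requires s at every successor {u, z}.
    s fails at z, so []s is false at t.
  At t: <>s requires s at some successor in {u, z}.
    s holds at u, so <>s is true at t.

No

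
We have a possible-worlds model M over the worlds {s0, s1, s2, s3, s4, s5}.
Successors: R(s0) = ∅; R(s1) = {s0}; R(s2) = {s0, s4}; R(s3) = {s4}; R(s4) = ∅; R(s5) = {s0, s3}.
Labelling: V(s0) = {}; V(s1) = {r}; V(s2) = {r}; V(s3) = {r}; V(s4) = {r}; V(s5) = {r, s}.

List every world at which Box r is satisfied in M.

Recall that Box ψ holds at a world iff ψ holds at every accessible world, and Dia ψ holds iff ψ holds at some accessible world.
Let φ = Box r. Evaluate φ at each world:
  s0 (successors ∅): φ is true.
  s1 (successors {s0}): φ is false.
  s2 (successors {s0, s4}): φ is false.
  s3 (successors {s4}): φ is true.
  s4 (successors ∅): φ is true.
  s5 (successors {s0, s3}): φ is false.
For instance, at s2:
  At s2: Box r requires r at every successor {s0, s4}.
    r fails at s0, so Box r is false at s2.
Satisfying worlds: {s0, s3, s4}

s0, s3, s4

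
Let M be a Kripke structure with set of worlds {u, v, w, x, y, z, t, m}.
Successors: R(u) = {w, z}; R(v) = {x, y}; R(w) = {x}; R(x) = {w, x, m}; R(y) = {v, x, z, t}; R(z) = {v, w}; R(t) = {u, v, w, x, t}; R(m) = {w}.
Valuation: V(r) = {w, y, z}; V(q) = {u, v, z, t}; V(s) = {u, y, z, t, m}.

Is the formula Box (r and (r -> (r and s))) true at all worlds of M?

Recall that Box ψ holds at a world iff ψ holds at every accessible world, and Dia ψ holds iff ψ holds at some accessible world.
Let φ = Box (r and (r -> (r and s))). Evaluate φ at each world:
  u (successors {w, z}): φ is false.
  v (successors {x, y}): φ is false.
  w (successors {x}): φ is false.
  x (successors {w, x, m}): φ is false.
  y (successors {v, x, z, t}): φ is false.
  z (successors {v, w}): φ is false.
  t (successors {u, v, w, x, t}): φ is false.
  m (successors {w}): φ is false.
Detail at u (counterexample):
  At u: Box (r and (r -> (r and s))) requires r and (r -> (r and s)) at every successor {w, z}.
    r and (r -> (r and s)) fails at w, so Box (r and (r -> (r and s))) is false at u.

No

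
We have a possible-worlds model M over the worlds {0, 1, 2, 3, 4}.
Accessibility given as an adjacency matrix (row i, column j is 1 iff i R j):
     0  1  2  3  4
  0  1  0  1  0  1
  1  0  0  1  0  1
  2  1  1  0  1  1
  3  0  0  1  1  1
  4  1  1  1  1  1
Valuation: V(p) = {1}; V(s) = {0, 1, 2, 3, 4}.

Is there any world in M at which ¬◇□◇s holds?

Let φ = ¬◇□◇s. Evaluate φ at each world:
  0 (successors {0, 2, 4}): φ is false.
  1 (successors {2, 4}): φ is false.
  2 (successors {0, 1, 3, 4}): φ is false.
  3 (successors {2, 3, 4}): φ is false.
  4 (successors {0, 1, 2, 3, 4}): φ is false.
For instance, at 4:
  At 4: ◇□◇s is true, so ¬◇□◇s is false.
    At 4: ◇□◇s requires □◇s at some successor in {0, 1, 2, 3, 4}.
      □◇s holds at 0, so ◇□◇s is true at 4.

No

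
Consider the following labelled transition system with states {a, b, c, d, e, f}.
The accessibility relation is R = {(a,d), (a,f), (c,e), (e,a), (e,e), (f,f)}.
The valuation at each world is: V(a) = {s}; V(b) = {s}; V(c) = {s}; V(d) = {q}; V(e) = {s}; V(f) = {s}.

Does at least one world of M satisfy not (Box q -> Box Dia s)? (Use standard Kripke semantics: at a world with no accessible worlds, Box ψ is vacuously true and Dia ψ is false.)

Let φ = not (Box q -> Box Dia s). Evaluate φ at each world:
  a (successors {d, f}): φ is false.
  b (successors ∅): φ is false.
  c (successors {e}): φ is false.
  d (successors ∅): φ is false.
  e (successors {a, e}): φ is false.
  f (successors {f}): φ is false.
For instance, at c:
  At c: Box q -> Box Dia s is true, so not (Box q -> Box Dia s) is false.
    At c: Box q is false, Box Dia s is true, so Box q -> Box Dia s is true.
      At c: Box q requires q at every successor {e}.
        q fails at e, so Box q is false at c.
      At c: Box Dia s requires Dia s at every successor {e}.
        At e: Dia s is true.
      So Box Dia s is true at c.

No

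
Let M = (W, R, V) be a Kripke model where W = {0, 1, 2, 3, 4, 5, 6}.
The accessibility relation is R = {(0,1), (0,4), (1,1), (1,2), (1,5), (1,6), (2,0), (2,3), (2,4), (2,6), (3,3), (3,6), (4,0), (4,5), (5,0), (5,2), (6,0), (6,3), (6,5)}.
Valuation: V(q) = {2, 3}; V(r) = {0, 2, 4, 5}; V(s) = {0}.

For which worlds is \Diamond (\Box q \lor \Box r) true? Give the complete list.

Let φ = \Diamond (\Box q \lor \Box r). Evaluate φ at each world:
  0 (successors {1, 4}): φ is true.
  1 (successors {1, 2, 5, 6}): φ is true.
  2 (successors {0, 3, 4, 6}): φ is true.
  3 (successors {3, 6}): φ is false.
  4 (successors {0, 5}): φ is true.
  5 (successors {0, 2}): φ is false.
  6 (successors {0, 3, 5}): φ is true.
For instance, at 5:
  At 5: \Diamond (\Box q \lor \Box r) requires \Box q \lor \Box r at some successor in {0, 2}.
    At 0: \Box q \lor \Box r is false.
    At 2: \Box q \lor \Box r is false.
  So \Diamond (\Box q \lor \Box r) is false at 5.
Satisfying worlds: {0, 1, 2, 4, 6}

0, 1, 2, 4, 6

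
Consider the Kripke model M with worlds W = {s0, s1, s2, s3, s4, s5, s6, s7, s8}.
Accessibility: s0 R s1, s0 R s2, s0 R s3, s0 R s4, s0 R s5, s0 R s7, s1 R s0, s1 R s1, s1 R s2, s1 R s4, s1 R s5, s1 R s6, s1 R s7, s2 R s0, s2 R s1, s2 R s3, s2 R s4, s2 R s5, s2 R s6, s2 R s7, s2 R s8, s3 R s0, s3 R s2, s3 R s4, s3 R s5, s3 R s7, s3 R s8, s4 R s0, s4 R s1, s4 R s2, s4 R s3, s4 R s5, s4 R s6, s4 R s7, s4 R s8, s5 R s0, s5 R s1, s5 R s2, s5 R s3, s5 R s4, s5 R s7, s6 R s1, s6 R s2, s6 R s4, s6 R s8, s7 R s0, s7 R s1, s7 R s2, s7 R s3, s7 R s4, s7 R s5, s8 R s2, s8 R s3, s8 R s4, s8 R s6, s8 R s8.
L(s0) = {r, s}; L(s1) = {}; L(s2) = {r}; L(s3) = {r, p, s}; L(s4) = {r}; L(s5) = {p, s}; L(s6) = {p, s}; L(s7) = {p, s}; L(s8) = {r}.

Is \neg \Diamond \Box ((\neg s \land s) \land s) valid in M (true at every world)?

Yes

Let φ = \neg \Diamond \Box ((\neg s \land s) \land s). Evaluate φ at each world:
  s0 (successors {s1, s2, s3, s4, s5, s7}): φ is true.
  s1 (successors {s0, s1, s2, s4, s5, s6, s7}): φ is true.
  s2 (successors {s0, s1, s3, s4, s5, s6, s7, s8}): φ is true.
  s3 (successors {s0, s2, s4, s5, s7, s8}): φ is true.
  s4 (successors {s0, s1, s2, s3, s5, s6, s7, s8}): φ is true.
  s5 (successors {s0, s1, s2, s3, s4, s7}): φ is true.
  s6 (successors {s1, s2, s4, s8}): φ is true.
  s7 (successors {s0, s1, s2, s3, s4, s5}): φ is true.
  s8 (successors {s2, s3, s4, s6, s8}): φ is true.
For instance, at s3:
  At s3: \Diamond \Box ((\neg s \land s) \land s) is false, so \neg \Diamond \Box ((\neg s \land s) \land s) is true.
    At s3: \Diamond \Box ((\neg s \land s) \land s) requires \Box ((\neg s \land s) \land s) at some successor in {s0, s2, s4, s5, s7, s8}.
      At s0: \Box ((\neg s \land s) \land s) is false.
      At s2: \Box ((\neg s \land s) \land s) is false.
      At s4: \Box ((\neg s \land s) \land s) is false.
      At s5: \Box ((\neg s \land s) \land s) is false.
      At s7: \Box ((\neg s \land s) \land s) is false.
      At s8: \Box ((\neg s \land s) \land s) is false.
    So \Diamond \Box ((\neg s \land s) \land s) is false at s3.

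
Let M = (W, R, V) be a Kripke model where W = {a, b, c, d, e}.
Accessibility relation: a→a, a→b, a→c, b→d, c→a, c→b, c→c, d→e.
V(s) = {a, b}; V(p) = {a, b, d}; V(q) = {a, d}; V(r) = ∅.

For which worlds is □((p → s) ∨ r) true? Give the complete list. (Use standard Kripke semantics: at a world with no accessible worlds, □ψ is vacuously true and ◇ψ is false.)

a, c, d, e

Let φ = □((p → s) ∨ r). Evaluate φ at each world:
  a (successors {a, b, c}): φ is true.
  b (successors {d}): φ is false.
  c (successors {a, b, c}): φ is true.
  d (successors {e}): φ is true.
  e (successors ∅): φ is true.
For instance, at b:
  At b: □((p → s) ∨ r) requires (p → s) ∨ r at every successor {d}.
    (p → s) ∨ r fails at d, so □((p → s) ∨ r) is false at b.
Satisfying worlds: {a, c, d, e}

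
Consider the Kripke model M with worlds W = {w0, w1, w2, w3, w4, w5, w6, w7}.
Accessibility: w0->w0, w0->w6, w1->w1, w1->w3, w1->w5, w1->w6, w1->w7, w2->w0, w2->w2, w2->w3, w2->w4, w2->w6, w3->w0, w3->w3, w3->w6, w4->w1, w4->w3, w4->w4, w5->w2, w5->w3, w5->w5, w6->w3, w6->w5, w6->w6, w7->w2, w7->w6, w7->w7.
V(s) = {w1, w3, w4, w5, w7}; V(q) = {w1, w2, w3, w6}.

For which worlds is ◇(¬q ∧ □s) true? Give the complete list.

w2, w4

Let φ = ◇(¬q ∧ □s). Evaluate φ at each world:
  w0 (successors {w0, w6}): φ is false.
  w1 (successors {w1, w3, w5, w6, w7}): φ is false.
  w2 (successors {w0, w2, w3, w4, w6}): φ is true.
  w3 (successors {w0, w3, w6}): φ is false.
  w4 (successors {w1, w3, w4}): φ is true.
  w5 (successors {w2, w3, w5}): φ is false.
  w6 (successors {w3, w5, w6}): φ is false.
  w7 (successors {w2, w6, w7}): φ is false.
For instance, at w7:
  At w7: ◇(¬q ∧ □s) requires ¬q ∧ □s at some successor in {w2, w6, w7}.
    At w2: ¬q ∧ □s is false.
    At w6: ¬q ∧ □s is false.
    At w7: ¬q ∧ □s is false.
  So ◇(¬q ∧ □s) is false at w7.
Satisfying worlds: {w2, w4}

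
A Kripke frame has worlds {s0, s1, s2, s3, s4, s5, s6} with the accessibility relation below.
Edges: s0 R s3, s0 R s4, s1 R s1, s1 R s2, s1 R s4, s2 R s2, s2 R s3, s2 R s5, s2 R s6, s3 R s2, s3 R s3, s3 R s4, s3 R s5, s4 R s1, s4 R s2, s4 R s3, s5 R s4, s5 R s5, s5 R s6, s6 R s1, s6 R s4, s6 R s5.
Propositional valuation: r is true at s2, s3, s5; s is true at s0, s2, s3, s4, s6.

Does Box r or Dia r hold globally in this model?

Yes

Let φ = Box r or Dia r. Evaluate φ at each world:
  s0 (successors {s3, s4}): φ is true.
  s1 (successors {s1, s2, s4}): φ is true.
  s2 (successors {s2, s3, s5, s6}): φ is true.
  s3 (successors {s2, s3, s4, s5}): φ is true.
  s4 (successors {s1, s2, s3}): φ is true.
  s5 (successors {s4, s5, s6}): φ is true.
  s6 (successors {s1, s4, s5}): φ is true.
For instance, at s1:
  At s1: Box r is false, Dia r is true, so Box r or Dia r is true.
    At s1: Box r requires r at every successor {s1, s2, s4}.
      r fails at s1, so Box r is false at s1.
    At s1: Dia r requires r at some successor in {s1, s2, s4}.
      r holds at s2, so Dia r is true at s1.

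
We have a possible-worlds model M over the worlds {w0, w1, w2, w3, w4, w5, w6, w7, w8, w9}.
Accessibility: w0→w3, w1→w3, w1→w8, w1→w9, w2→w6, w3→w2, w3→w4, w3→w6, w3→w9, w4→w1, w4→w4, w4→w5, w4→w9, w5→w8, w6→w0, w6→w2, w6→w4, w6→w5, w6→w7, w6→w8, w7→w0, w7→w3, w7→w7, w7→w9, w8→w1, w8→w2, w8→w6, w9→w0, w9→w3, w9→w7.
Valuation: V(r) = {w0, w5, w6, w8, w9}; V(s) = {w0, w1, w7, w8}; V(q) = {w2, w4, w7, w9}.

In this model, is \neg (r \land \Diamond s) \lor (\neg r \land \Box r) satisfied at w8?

At w8: \neg (r \land \Diamond s) is false, \neg r \land \Box r is false, so \neg (r \land \Diamond s) \lor (\neg r \land \Box r) is false.
  At w8: r \land \Diamond s is true, so \neg (r \land \Diamond s) is false.
    At w8: r is true, \Diamond s is true, so r \land \Diamond s is true.
      At w8: \Diamond s requires s at some successor in {w1, w2, w6}.
        s holds at w1, so \Diamond s is true at w8.
  At w8: \neg r is false, \Box r is false, so \neg r \land \Box r is false.
    At w8: \Box r requires r at every successor {w1, w2, w6}.
      r fails at w1, so \Box r is false at w8.

No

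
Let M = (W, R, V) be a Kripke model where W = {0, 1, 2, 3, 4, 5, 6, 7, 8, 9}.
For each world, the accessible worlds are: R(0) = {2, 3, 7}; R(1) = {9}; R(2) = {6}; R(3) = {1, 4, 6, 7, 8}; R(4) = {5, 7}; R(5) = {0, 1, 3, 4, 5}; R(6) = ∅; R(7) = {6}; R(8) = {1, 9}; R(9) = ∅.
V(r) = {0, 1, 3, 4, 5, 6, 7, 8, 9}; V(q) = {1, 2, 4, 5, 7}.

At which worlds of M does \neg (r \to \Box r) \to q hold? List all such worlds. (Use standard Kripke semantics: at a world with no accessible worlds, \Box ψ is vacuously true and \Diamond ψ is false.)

1, 2, 3, 4, 5, 6, 7, 8, 9

Let φ = \neg (r \to \Box r) \to q. Evaluate φ at each world:
  0 (successors {2, 3, 7}): φ is false.
  1 (successors {9}): φ is true.
  2 (successors {6}): φ is true.
  3 (successors {1, 4, 6, 7, 8}): φ is true.
  4 (successors {5, 7}): φ is true.
  5 (successors {0, 1, 3, 4, 5}): φ is true.
  6 (successors ∅): φ is true.
  7 (successors {6}): φ is true.
  8 (successors {1, 9}): φ is true.
  9 (successors ∅): φ is true.
For instance, at 4:
  At 4: \neg (r \to \Box r) is false, q is true, so \neg (r \to \Box r) \to q is true.
    At 4: r \to \Box r is true, so \neg (r \to \Box r) is false.
      At 4: r is true, \Box r is true, so r \to \Box r is true.
Satisfying worlds: {1, 2, 3, 4, 5, 6, 7, 8, 9}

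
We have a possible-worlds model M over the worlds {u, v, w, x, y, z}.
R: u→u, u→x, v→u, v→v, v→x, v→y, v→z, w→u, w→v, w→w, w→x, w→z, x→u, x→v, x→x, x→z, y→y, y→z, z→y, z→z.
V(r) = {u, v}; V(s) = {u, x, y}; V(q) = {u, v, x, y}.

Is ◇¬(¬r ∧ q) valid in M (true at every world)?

Yes

Recall that ◇ψ holds at a world iff ψ holds at some accessible world.
Let φ = ◇¬(¬r ∧ q). Evaluate φ at each world:
  u (successors {u, x}): φ is true.
  v (successors {u, v, x, y, z}): φ is true.
  w (successors {u, v, w, x, z}): φ is true.
  x (successors {u, v, x, z}): φ is true.
  y (successors {y, z}): φ is true.
  z (successors {y, z}): φ is true.
For instance, at y:
  At y: ◇¬(¬r ∧ q) requires ¬(¬r ∧ q) at some successor in {y, z}.
    ¬(¬r ∧ q) holds at z, so ◇¬(¬r ∧ q) is true at y.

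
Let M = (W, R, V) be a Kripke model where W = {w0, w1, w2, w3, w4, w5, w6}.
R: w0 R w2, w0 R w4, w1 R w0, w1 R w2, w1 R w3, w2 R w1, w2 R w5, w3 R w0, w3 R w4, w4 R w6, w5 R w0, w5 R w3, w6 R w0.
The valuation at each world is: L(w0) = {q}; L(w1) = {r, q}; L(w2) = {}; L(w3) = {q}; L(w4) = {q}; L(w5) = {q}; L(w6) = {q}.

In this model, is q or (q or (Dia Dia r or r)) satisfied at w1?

Yes

At w1: q is true, q or (Dia Dia r or r) is true, so q or (q or (Dia Dia r or r)) is true.
  At w1: q is true, Dia Dia r or r is true, so q or (Dia Dia r or r) is true.
    At w1: Dia Dia r is true, r is true, so Dia Dia r or r is true.
      At w1: Dia Dia r requires Dia r at some successor in {w0, w2, w3}.
        Dia r holds at w2, so Dia Dia r is true at w1.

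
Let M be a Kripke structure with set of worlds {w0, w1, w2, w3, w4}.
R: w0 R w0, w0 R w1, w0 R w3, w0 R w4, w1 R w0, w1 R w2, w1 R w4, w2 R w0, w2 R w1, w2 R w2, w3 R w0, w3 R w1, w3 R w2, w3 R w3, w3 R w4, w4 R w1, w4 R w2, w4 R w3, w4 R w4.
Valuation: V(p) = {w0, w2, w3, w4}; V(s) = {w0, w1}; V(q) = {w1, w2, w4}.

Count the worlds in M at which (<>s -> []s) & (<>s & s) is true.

Recall that []ψ holds at a world iff ψ holds at every accessible world, and <>ψ holds iff ψ holds at some accessible world.
Let φ = (<>s -> []s) & (<>s & s). Evaluate φ at each world:
  w0 (successors {w0, w1, w3, w4}): φ is false.
  w1 (successors {w0, w2, w4}): φ is false.
  w2 (successors {w0, w1, w2}): φ is false.
  w3 (successors {w0, w1, w2, w3, w4}): φ is false.
  w4 (successors {w1, w2, w3, w4}): φ is false.
For instance, at w4:
  At w4: <>s -> []s is false, <>s & s is false, so (<>s -> []s) & (<>s & s) is false.
    At w4: <>s is true, []s is false, so <>s -> []s is false.
      At w4: <>s requires s at some successor in {w1, w2, w3, w4}.
        s holds at w1, so <>s is true at w4.
      At w4: []s requires s at every successor {w1, w2, w3, w4}.
        s fails at w2, so []s is false at w4.
    At w4: <>s is true, s is false, so <>s & s is false.
      At w4: <>s requires s at some successor in {w1, w2, w3, w4}.
        s holds at w1, so <>s is true at w4.
Satisfying worlds: none.

0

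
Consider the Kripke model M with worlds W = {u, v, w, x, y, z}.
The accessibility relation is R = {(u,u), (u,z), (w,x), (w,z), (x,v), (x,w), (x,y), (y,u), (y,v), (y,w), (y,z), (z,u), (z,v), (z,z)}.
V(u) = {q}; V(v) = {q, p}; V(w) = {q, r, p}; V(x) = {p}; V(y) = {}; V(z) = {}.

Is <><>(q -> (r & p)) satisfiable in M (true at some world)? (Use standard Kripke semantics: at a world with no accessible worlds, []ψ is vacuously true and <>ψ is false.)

Yes

Let φ = <><>(q -> (r & p)). Evaluate φ at each world:
  u (successors {u, z}): φ is true.
  v (successors ∅): φ is false.
  w (successors {x, z}): φ is true.
  x (successors {v, w, y}): φ is true.
  y (successors {u, v, w, z}): φ is true.
  z (successors {u, v, z}): φ is true.
Detail at u (witness):
  At u: <><>(q -> (r & p)) requires <>(q -> (r & p)) at some successor in {u, z}.
    <>(q -> (r & p)) holds at u, so <><>(q -> (r & p)) is true at u.
      At u: <>(q -> (r & p)) requires q -> (r & p) at some successor in {u, z}.
        q -> (r & p) holds at z, so <>(q -> (r & p)) is true at u.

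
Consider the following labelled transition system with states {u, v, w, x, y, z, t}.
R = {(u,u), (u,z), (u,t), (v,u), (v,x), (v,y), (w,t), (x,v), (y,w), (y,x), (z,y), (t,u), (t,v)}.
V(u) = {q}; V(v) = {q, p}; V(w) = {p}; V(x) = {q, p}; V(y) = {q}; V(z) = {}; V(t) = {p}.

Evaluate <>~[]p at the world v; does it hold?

Yes

Recall that []ψ holds at a world iff ψ holds at every accessible world, and <>ψ holds iff ψ holds at some accessible world.
At v: <>~[]p requires ~[]p at some successor in {u, x, y}.
  ~[]p holds at u, so <>~[]p is true at v.
    At u: []p is false, so ~[]p is true.
      At u: []p requires p at every successor {u, z, t}.
        p fails at u, so []p is false at u.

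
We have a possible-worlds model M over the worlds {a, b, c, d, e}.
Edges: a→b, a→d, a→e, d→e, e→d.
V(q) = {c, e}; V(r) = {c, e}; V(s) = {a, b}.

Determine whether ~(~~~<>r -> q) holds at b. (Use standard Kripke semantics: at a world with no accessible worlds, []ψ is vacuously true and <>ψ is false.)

Yes

At b: ~~~<>r -> q is false, so ~(~~~<>r -> q) is true.
  At b: ~~~<>r is true, q is false, so ~~~<>r -> q is false.
    At b: ~~<>r is false, so ~~~<>r is true.
      At b: ~<>r is true, so ~~<>r is false.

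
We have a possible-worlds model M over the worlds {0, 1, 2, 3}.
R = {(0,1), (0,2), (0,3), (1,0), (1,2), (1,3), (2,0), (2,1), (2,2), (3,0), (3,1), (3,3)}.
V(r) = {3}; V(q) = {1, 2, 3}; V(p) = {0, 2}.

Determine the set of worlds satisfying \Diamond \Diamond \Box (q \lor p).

0, 1, 2, 3

Let φ = \Diamond \Diamond \Box (q \lor p). Evaluate φ at each world:
  0 (successors {1, 2, 3}): φ is true.
  1 (successors {0, 2, 3}): φ is true.
  2 (successors {0, 1, 2}): φ is true.
  3 (successors {0, 1, 3}): φ is true.
For instance, at 3:
  At 3: \Diamond \Diamond \Box (q \lor p) requires \Diamond \Box (q \lor p) at some successor in {0, 1, 3}.
    \Diamond \Box (q \lor p) holds at 0, so \Diamond \Diamond \Box (q \lor p) is true at 3.
      At 0: \Diamond \Box (q \lor p) requires \Box (q \lor p) at some successor in {1, 2, 3}.
        \Box (q \lor p) holds at 1, so \Diamond \Box (q \lor p) is true at 0.
Satisfying worlds: {0, 1, 2, 3}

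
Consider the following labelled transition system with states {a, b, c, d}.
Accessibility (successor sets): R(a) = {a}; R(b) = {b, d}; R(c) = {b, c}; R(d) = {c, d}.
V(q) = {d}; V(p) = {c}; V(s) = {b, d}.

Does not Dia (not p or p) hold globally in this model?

No

Let φ = not Dia (not p or p). Evaluate φ at each world:
  a (successors {a}): φ is false.
  b (successors {b, d}): φ is false.
  c (successors {b, c}): φ is false.
  d (successors {c, d}): φ is false.
Detail at a (counterexample):
  At a: Dia (not p or p) is true, so not Dia (not p or p) is false.
    At a: Dia (not p or p) requires not p or p at some successor in {a}.
      not p or p holds at a, so Dia (not p or p) is true at a.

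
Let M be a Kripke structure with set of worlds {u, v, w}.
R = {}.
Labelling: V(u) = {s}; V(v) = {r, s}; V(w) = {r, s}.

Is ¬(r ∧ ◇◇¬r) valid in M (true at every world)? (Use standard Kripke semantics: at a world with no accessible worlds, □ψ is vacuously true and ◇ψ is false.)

Yes

Let φ = ¬(r ∧ ◇◇¬r). Evaluate φ at each world:
  u (successors ∅): φ is true.
  v (successors ∅): φ is true.
  w (successors ∅): φ is true.
For instance, at u:
  At u: r ∧ ◇◇¬r is false, so ¬(r ∧ ◇◇¬r) is true.
    At u: r is false, ◇◇¬r is false, so r ∧ ◇◇¬r is false.
      At u: no accessible worlds, so ◇◇¬r is false.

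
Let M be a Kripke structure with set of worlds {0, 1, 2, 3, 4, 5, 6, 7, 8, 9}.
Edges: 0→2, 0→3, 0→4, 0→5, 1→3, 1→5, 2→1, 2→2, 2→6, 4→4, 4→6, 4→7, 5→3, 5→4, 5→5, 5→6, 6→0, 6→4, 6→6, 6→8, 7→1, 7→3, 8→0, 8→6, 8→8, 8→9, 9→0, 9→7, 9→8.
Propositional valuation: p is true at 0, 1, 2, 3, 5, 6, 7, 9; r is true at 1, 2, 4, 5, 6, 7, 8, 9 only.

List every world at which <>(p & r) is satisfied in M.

Let φ = <>(p & r). Evaluate φ at each world:
  0 (successors {2, 3, 4, 5}): φ is true.
  1 (successors {3, 5}): φ is true.
  2 (successors {1, 2, 6}): φ is true.
  3 (successors ∅): φ is false.
  4 (successors {4, 6, 7}): φ is true.
  5 (successors {3, 4, 5, 6}): φ is true.
  6 (successors {0, 4, 6, 8}): φ is true.
  7 (successors {1, 3}): φ is true.
  8 (successors {0, 6, 8, 9}): φ is true.
  9 (successors {0, 7, 8}): φ is true.
For instance, at 6:
  At 6: <>(p & r) requires p & r at some successor in {0, 4, 6, 8}.
    p & r holds at 6, so <>(p & r) is true at 6.
Satisfying worlds: {0, 1, 2, 4, 5, 6, 7, 8, 9}

0, 1, 2, 4, 5, 6, 7, 8, 9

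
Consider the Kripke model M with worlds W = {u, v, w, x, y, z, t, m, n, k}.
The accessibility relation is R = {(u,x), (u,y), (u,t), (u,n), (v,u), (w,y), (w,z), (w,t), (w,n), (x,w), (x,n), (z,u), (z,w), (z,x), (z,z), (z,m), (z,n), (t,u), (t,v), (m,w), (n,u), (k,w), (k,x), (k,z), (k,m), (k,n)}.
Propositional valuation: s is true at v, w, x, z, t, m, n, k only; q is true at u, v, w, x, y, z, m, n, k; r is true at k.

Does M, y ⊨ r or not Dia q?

Yes

At y: r is false, not Dia q is true, so r or not Dia q is true.
  At y: Dia q is false, so not Dia q is true.
    At y: no accessible worlds, so Dia q is false.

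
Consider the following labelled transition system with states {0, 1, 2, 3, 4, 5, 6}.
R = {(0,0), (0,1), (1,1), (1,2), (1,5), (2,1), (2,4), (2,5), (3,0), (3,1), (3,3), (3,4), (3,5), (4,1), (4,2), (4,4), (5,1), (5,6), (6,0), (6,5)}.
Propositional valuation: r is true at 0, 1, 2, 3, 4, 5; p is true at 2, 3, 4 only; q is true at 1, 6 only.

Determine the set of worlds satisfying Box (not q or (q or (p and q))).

Let φ = Box (not q or (q or (p and q))). Evaluate φ at each world:
  0 (successors {0, 1}): φ is true.
  1 (successors {1, 2, 5}): φ is true.
  2 (successors {1, 4, 5}): φ is true.
  3 (successors {0, 1, 3, 4, 5}): φ is true.
  4 (successors {1, 2, 4}): φ is true.
  5 (successors {1, 6}): φ is true.
  6 (successors {0, 5}): φ is true.
For instance, at 4:
  At 4: Box (not q or (q or (p and q))) requires not q or (q or (p and q)) at every successor {1, 2, 4}.
    At 1: not q or (q or (p and q)) is true.
    At 2: not q or (q or (p and q)) is true.
    At 4: not q or (q or (p and q)) is true.
  So Box (not q or (q or (p and q))) is true at 4.
Satisfying worlds: {0, 1, 2, 3, 4, 5, 6}

0, 1, 2, 3, 4, 5, 6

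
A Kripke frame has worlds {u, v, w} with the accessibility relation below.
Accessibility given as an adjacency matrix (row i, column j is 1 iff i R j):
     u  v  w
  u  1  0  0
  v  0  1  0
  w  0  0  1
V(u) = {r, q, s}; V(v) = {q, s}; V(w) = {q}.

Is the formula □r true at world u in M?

At u: □r requires r at every successor {u}.
  At u: r is true.
So □r is true at u.

Yes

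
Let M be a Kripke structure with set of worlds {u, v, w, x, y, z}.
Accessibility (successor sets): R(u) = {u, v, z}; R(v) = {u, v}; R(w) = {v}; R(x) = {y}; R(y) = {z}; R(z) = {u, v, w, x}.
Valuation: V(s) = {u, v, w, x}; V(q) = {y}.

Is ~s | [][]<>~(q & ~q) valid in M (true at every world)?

Let φ = ~s | [][]<>~(q & ~q). Evaluate φ at each world:
  u (successors {u, v, z}): φ is true.
  v (successors {u, v}): φ is true.
  w (successors {v}): φ is true.
  x (successors {y}): φ is true.
  y (successors {z}): φ is true.
  z (successors {u, v, w, x}): φ is true.
For instance, at v:
  At v: ~s is false, [][]<>~(q & ~q) is true, so ~s | [][]<>~(q & ~q) is true.
    At v: [][]<>~(q & ~q) requires []<>~(q & ~q) at every successor {u, v}.
      At u: []<>~(q & ~q) is true.
      At v: []<>~(q & ~q) is true.
    So [][]<>~(q & ~q) is true at v.

Yes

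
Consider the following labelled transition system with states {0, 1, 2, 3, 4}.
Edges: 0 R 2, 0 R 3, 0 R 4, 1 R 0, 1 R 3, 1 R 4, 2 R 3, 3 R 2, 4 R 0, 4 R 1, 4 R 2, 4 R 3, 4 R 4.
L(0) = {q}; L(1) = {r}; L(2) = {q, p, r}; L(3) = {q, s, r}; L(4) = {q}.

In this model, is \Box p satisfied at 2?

No

At 2: \Box p requires p at every successor {3}.
  p fails at 3, so \Box p is false at 2.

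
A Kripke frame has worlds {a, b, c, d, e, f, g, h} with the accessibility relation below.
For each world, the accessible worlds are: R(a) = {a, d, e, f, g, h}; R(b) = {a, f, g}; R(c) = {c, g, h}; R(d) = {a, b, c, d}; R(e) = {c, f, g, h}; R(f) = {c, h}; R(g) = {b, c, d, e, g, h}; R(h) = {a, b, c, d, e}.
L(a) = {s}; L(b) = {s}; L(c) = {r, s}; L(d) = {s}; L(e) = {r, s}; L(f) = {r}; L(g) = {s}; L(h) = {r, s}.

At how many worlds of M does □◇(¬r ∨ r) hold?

Recall that □ψ holds at a world iff ψ holds at every accessible world, and ◇ψ holds iff ψ holds at some accessible world.
Let φ = □◇(¬r ∨ r). Evaluate φ at each world:
  a (successors {a, d, e, f, g, h}): φ is true.
  b (successors {a, f, g}): φ is true.
  c (successors {c, g, h}): φ is true.
  d (successors {a, b, c, d}): φ is true.
  e (successors {c, f, g, h}): φ is true.
  f (successors {c, h}): φ is true.
  g (successors {b, c, d, e, g, h}): φ is true.
  h (successors {a, b, c, d, e}): φ is true.
For instance, at e:
  At e: □◇(¬r ∨ r) requires ◇(¬r ∨ r) at every successor {c, f, g, h}.
    At c: ◇(¬r ∨ r) is true.
    At f: ◇(¬r ∨ r) is true.
    At g: ◇(¬r ∨ r) is true.
    At h: ◇(¬r ∨ r) is true.
  So □◇(¬r ∨ r) is true at e.
Satisfying worlds: {a, b, c, d, e, f, g, h}

8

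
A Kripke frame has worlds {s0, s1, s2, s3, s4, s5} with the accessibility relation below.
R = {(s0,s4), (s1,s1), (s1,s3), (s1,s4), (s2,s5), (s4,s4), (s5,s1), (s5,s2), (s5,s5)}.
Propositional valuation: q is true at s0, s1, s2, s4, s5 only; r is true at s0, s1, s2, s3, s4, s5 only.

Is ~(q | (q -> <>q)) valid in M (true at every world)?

Let φ = ~(q | (q -> <>q)). Evaluate φ at each world:
  s0 (successors {s4}): φ is false.
  s1 (successors {s1, s3, s4}): φ is false.
  s2 (successors {s5}): φ is false.
  s3 (successors ∅): φ is false.
  s4 (successors {s4}): φ is false.
  s5 (successors {s1, s2, s5}): φ is false.
Detail at s0 (counterexample):
  At s0: q | (q -> <>q) is true, so ~(q | (q -> <>q)) is false.
    At s0: q is true, q -> <>q is true, so q | (q -> <>q) is true.
      At s0: q is true, <>q is true, so q -> <>q is true.

No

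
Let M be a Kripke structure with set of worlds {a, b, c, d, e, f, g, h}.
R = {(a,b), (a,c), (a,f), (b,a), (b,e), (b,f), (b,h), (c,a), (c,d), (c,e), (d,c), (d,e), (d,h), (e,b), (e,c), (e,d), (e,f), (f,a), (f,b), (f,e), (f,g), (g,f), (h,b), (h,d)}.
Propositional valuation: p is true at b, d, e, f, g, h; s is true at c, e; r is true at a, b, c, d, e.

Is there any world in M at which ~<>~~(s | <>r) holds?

Let φ = ~<>~~(s | <>r). Evaluate φ at each world:
  a (successors {b, c, f}): φ is false.
  b (successors {a, e, f, h}): φ is false.
  c (successors {a, d, e}): φ is false.
  d (successors {c, e, h}): φ is false.
  e (successors {b, c, d, f}): φ is false.
  f (successors {a, b, e, g}): φ is false.
  g (successors {f}): φ is false.
  h (successors {b, d}): φ is false.
For instance, at a:
  At a: <>~~(s | <>r) is true, so ~<>~~(s | <>r) is false.
    At a: <>~~(s | <>r) requires ~~(s | <>r) at some successor in {b, c, f}.
      ~~(s | <>r) holds at b, so <>~~(s | <>r) is true at a.

No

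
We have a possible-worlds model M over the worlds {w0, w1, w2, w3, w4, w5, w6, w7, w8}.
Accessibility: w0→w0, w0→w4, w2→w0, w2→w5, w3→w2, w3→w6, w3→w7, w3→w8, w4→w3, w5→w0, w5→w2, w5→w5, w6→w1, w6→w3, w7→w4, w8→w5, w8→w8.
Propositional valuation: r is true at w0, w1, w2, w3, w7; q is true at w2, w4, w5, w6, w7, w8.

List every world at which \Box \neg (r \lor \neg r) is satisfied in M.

w1

Recall that \Box ψ holds at a world iff ψ holds at every accessible world, and \Diamond ψ holds iff ψ holds at some accessible world.
Let φ = \Box \neg (r \lor \neg r). Evaluate φ at each world:
  w0 (successors {w0, w4}): φ is false.
  w1 (successors ∅): φ is true.
  w2 (successors {w0, w5}): φ is false.
  w3 (successors {w2, w6, w7, w8}): φ is false.
  w4 (successors {w3}): φ is false.
  w5 (successors {w0, w2, w5}): φ is false.
  w6 (successors {w1, w3}): φ is false.
  w7 (successors {w4}): φ is false.
  w8 (successors {w5, w8}): φ is false.
For instance, at w7:
  At w7: \Box \neg (r \lor \neg r) requires \neg (r \lor \neg r) at every successor {w4}.
    \neg (r \lor \neg r) fails at w4, so \Box \neg (r \lor \neg r) is false at w7.
Satisfying worlds: {w1}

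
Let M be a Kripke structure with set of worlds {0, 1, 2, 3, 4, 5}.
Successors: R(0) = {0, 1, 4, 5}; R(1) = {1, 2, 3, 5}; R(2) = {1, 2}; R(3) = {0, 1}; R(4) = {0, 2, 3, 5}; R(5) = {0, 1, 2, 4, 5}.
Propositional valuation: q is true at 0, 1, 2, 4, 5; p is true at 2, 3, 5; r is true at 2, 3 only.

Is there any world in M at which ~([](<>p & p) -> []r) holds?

Let φ = ~([](<>p & p) -> []r). Evaluate φ at each world:
  0 (successors {0, 1, 4, 5}): φ is false.
  1 (successors {1, 2, 3, 5}): φ is false.
  2 (successors {1, 2}): φ is false.
  3 (successors {0, 1}): φ is false.
  4 (successors {0, 2, 3, 5}): φ is false.
  5 (successors {0, 1, 2, 4, 5}): φ is false.
For instance, at 2:
  At 2: [](<>p & p) -> []r is true, so ~([](<>p & p) -> []r) is false.
    At 2: [](<>p & p) is false, []r is false, so [](<>p & p) -> []r is true.
      At 2: [](<>p & p) requires <>p & p at every successor {1, 2}.
        <>p & p fails at 1, so [](<>p & p) is false at 2.
      At 2: []r requires r at every successor {1, 2}.
        r fails at 1, so []r is false at 2.

No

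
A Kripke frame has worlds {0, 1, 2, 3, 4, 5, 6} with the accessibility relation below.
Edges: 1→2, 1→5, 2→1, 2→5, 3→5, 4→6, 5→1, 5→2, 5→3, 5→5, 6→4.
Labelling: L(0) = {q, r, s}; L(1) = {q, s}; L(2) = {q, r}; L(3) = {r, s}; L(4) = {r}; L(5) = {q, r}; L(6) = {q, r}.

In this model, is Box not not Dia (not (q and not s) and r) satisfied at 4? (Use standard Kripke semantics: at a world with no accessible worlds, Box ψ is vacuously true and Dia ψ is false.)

At 4: Box not not Dia (not (q and not s) and r) requires not not Dia (not (q and not s) and r) at every successor {6}.
    At 6: not Dia (not (q and not s) and r) is false, so not not Dia (not (q and not s) and r) is true.
      At 6: Dia (not (q and not s) and r) is true, so not Dia (not (q and not s) and r) is false.
So Box not not Dia (not (q and not s) and r) is true at 4.

Yes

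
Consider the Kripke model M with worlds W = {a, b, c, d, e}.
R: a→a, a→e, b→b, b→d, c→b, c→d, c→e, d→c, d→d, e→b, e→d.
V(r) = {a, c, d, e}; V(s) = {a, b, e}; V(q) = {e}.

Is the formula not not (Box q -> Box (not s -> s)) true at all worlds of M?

Yes

Recall that Box ψ holds at a world iff ψ holds at every accessible world, and Dia ψ holds iff ψ holds at some accessible world.
Let φ = not not (Box q -> Box (not s -> s)). Evaluate φ at each world:
  a (successors {a, e}): φ is true.
  b (successors {b, d}): φ is true.
  c (successors {b, d, e}): φ is true.
  d (successors {c, d}): φ is true.
  e (successors {b, d}): φ is true.
For instance, at d:
  At d: not (Box q -> Box (not s -> s)) is false, so not not (Box q -> Box (not s -> s)) is true.
    At d: Box q -> Box (not s -> s) is true, so not (Box q -> Box (not s -> s)) is false.
      At d: Box q is false, Box (not s -> s) is false, so Box q -> Box (not s -> s) is true.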